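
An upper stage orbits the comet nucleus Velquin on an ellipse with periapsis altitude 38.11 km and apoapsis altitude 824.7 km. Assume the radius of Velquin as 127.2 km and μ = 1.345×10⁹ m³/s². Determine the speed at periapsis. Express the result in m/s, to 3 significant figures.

v ≈ 118 m/s

r_p = 127.2 + 38.11 = 165.31 km = 1.6531×10⁵ m.
r_a = 127.2 + 824.7 = 951.90 km = 9.5190×10⁵ m.
Semi-major axis a = (r_p + r_a)/2 = 558.61 km = 5.586×10⁵ m.
Vis-viva: v² = μ(2/r − 1/a) = 1.345×10⁹ × (1.210×10⁻⁵ − 1.790×10⁻⁶) = 1.386×10⁴ m²/s².
v = 117.7 m/s.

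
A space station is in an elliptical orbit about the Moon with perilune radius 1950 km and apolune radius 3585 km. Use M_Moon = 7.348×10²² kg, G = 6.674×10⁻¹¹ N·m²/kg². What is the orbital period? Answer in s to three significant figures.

T ≈ 13100 s

μ = GM = 6.674×10⁻¹¹ × 7.348×10²² = 4.904×10¹² m³/s².
Semi-major axis a = (r_p + r_a)/2 = (1950.0 + 3585.0)/2 = 2767.5 km = 2.768×10⁶ m.
By Kepler's third law T = 2π√(a³/μ) = 2π × 2.079×10³ = 1.306×10⁴ s.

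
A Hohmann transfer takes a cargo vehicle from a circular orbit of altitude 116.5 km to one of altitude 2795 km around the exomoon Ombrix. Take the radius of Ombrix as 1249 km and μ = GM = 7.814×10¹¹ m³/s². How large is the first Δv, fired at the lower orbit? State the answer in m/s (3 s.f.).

r₁ = 1249 + 116.5 = 1365.5 km = 1.3655×10⁶ m.
r₂ = 1249 + 2795 = 4044.0 km = 4.0440×10⁶ m.
Transfer ellipse a_t = (r₁ + r₂)/2 = 2.705×10⁶ m.
At r₁: circular v_c1 = √(μ/r₁) = 756.5 m/s; transfer-periapsis v_p = √[μ(2/r₁ − 1/a_t)] = 925.0 m/s.
Δv₁ = v_p − v_c1 = 168.5 m/s.

Δv ≈ 169 m/s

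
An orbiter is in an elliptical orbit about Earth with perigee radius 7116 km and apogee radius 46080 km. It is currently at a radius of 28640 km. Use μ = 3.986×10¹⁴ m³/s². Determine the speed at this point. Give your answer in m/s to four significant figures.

Semi-major axis a = (r_p + r_a)/2 = 26598 km = 2.660×10⁷ m.
Vis-viva: v² = μ(2/r − 1/a) = 3.986×10¹⁴ × (6.983×10⁻⁸ − 3.760×10⁻⁸) = 1.285×10⁷ m²/s².
v = 3585 m/s.

v ≈ 3585 m/s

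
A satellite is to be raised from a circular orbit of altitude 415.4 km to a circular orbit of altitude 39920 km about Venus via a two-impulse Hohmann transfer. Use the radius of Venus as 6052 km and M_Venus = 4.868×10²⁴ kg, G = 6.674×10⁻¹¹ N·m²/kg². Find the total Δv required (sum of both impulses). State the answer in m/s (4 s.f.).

Δv_total ≈ 3635 m/s

μ = GM = 6.674×10⁻¹¹ × 4.868×10²⁴ = 3.249×10¹⁴ m³/s².
r₁ = 6052 + 415.4 = 6467.4 km = 6.4674×10⁶ m.
r₂ = 6052 + 39920 = 45972 km = 4.5972×10⁷ m.
Transfer ellipse a_t = (r₁ + r₂)/2 = 2.622×10⁷ m.
At r₁: circular v_c1 = √(μ/r₁) = 7088 m/s; transfer-periapsis v_p = √[μ(2/r₁ − 1/a_t)] = 9385 m/s.
Δv₁ = v_p − v_c1 = 2297 m/s.
At r₂: circular v_c2 = √(μ/r₂) = 2658 m/s; transfer-apoapsis v_a = √[μ(2/r₂ − 1/a_t)] = 1320 m/s.
Δv₂ = v_c2 − v_a = 1338 m/s.
Total Δv = Δv₁ + Δv₂ = 3635 m/s.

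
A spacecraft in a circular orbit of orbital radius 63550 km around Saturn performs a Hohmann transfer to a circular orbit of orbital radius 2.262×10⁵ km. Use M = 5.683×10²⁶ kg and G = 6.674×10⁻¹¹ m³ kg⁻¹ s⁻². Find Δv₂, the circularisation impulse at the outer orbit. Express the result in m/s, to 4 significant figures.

Δv ≈ 4373 m/s

μ = GM = 6.674×10⁻¹¹ × 5.683×10²⁶ = 3.793×10¹⁶ m³/s².
r₁ = 63550 km = 6.355×10⁷ m.
r₂ = 2.262×10⁵ km = 2.262×10⁸ m.
Transfer ellipse a_t = (r₁ + r₂)/2 = 1.449×10⁸ m.
At r₁: circular v_c1 = √(μ/r₁) = 24430 m/s; transfer-perikrone v_p = √[μ(2/r₁ − 1/a_t)] = 30530 m/s.
At r₂: circular v_c2 = √(μ/r₂) = 12950 m/s; transfer-apokrone v_a = √[μ(2/r₂ − 1/a_t)] = 8576 m/s.
Δv₂ = v_c2 − v_a = 4373 m/s.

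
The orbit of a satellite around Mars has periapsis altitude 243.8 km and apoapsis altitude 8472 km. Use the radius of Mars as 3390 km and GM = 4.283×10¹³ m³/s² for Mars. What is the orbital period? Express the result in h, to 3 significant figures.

r_p = 3390 + 243.8 = 3633.8 km = 3.6338×10⁶ m.
r_a = 3390 + 8472 = 11862 km = 1.1862×10⁷ m.
Semi-major axis a = (r_p + r_a)/2 = (3633.8 + 11862)/2 = 7747.9 km = 7.748×10⁶ m.
By Kepler's third law T = 2π√(a³/μ) = 2π × 3.295×10³ = 2.071×10⁴ s.
= 5.751 h.

T ≈ 5.75 h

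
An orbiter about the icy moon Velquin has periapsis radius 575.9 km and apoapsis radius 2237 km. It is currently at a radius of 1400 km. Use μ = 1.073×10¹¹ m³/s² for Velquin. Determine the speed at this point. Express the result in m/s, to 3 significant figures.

Semi-major axis a = (r_p + r_a)/2 = 1406.5 km = 1.406×10⁶ m.
Vis-viva: v² = μ(2/r − 1/a) = 1.073×10¹¹ × (1.429×10⁻⁶ − 7.110×10⁻⁷) = 7.699×10⁴ m²/s².
v = 277.5 m/s.

v ≈ 277 m/s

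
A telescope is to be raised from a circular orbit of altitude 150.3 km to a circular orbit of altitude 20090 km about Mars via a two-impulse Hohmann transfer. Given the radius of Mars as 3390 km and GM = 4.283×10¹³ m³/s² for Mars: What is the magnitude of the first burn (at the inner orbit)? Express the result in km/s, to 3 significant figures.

r₁ = 3390 + 150.3 = 3540.3 km = 3.5403×10⁶ m.
r₂ = 3390 + 20090 = 23480 km = 2.3480×10⁷ m.
Transfer ellipse a_t = (r₁ + r₂)/2 = 1.351×10⁷ m.
At r₁: circular v_c1 = √(μ/r₁) = 3478 m/s; transfer-periapsis v_p = √[μ(2/r₁ − 1/a_t)] = 4585 m/s.
Δv₁ = v_p − v_c1 = 1107 m/s.
= 1.107 km/s.

Δv ≈ 1.11 km/s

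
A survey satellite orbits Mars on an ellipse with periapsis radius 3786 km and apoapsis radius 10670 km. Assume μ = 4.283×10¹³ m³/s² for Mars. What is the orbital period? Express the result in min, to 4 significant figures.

T ≈ 310.9 min

Semi-major axis a = (r_p + r_a)/2 = (3786.0 + 10670)/2 = 7228.0 km = 7.228×10⁶ m.
By Kepler's third law T = 2π√(a³/μ) = 2π × 2.969×10³ = 1.866×10⁴ s.
= 310.9 min.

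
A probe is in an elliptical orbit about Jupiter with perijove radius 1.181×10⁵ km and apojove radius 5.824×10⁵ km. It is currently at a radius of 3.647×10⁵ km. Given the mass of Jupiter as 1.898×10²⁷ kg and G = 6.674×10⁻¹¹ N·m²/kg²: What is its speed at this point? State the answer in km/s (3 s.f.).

μ = GM = 6.674×10⁻¹¹ × 1.898×10²⁷ = 1.267×10¹⁷ m³/s².
Semi-major axis a = (r_p + r_a)/2 = 3.5025×10⁵ km = 3.502×10⁸ m.
Vis-viva: v² = μ(2/r − 1/a) = 1.267×10¹⁷ × (5.484×10⁻⁹ − 2.855×10⁻⁹) = 3.330×10⁸ m²/s².
v = 18250 m/s = 18.25 km/s.

v ≈ 18.2 km/s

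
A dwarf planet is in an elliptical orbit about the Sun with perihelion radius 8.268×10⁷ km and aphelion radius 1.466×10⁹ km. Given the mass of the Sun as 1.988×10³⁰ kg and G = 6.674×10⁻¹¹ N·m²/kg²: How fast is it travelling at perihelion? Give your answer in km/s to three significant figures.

v ≈ 55.1 km/s

μ = GM = 6.674×10⁻¹¹ × 1.988×10³⁰ = 1.327×10²⁰ m³/s².
Semi-major axis a = (r_p + r_a)/2 = 7.7434×10⁸ km = 7.743×10¹¹ m.
Vis-viva: v² = μ(2/r − 1/a) = 1.327×10²⁰ × (2.419×10⁻¹¹ − 1.291×10⁻¹²) = 3.038×10⁹ m²/s².
v = 55120 m/s = 55.12 km/s.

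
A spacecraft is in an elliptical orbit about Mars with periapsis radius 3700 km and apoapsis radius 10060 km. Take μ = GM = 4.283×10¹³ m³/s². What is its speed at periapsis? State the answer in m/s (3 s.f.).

Semi-major axis a = (r_p + r_a)/2 = 6880.0 km = 6.880×10⁶ m.
Vis-viva: v² = μ(2/r − 1/a) = 4.283×10¹³ × (5.405×10⁻⁷ − 1.453×10⁻⁷) = 1.693×10⁷ m²/s².
v = 4114 m/s.

v ≈ 4110 m/s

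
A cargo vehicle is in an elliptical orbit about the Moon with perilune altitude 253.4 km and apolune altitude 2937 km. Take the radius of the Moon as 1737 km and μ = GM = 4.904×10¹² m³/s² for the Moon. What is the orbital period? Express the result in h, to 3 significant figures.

r_p = 1737 + 253.4 = 1990.4 km = 1.9904×10⁶ m.
r_a = 1737 + 2937 = 4674.0 km = 4.6740×10⁶ m.
Semi-major axis a = (r_p + r_a)/2 = (1990.4 + 4674.0)/2 = 3332.2 km = 3.332×10⁶ m.
By Kepler's third law T = 2π√(a³/μ) = 2π × 2.747×10³ = 1.726×10⁴ s.
= 4.794 h.

T ≈ 4.79 h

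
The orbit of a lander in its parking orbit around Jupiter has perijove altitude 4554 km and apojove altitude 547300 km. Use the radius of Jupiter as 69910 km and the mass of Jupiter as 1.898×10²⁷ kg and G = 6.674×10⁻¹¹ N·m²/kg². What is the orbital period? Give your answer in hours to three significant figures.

T ≈ 31.5 hours

μ = GM = 6.674×10⁻¹¹ × 1.898×10²⁷ = 1.267×10¹⁷ m³/s².
r_p = 69910 + 4554 = 74464 km = 7.4464×10⁷ m.
r_a = 69910 + 547300 = 617210 km = 6.1721×10⁸ m.
Semi-major axis a = (r_p + r_a)/2 = (74464 + 6.1721×10⁵)/2 = 3.4584×10⁵ km = 3.458×10⁸ m.
By Kepler's third law T = 2π√(a³/μ) = 2π × 1.807×10⁴ = 1.135×10⁵ s.
= 31.54 hours.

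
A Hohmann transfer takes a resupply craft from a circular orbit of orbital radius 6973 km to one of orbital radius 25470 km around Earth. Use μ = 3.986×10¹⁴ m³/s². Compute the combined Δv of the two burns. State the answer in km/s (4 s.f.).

r₁ = 6973 km = 6.973×10⁶ m.
r₂ = 25470 km = 2.547×10⁷ m.
Transfer ellipse a_t = (r₁ + r₂)/2 = 1.622×10⁷ m.
At r₁: circular v_c1 = √(μ/r₁) = 7561 m/s; transfer-perigee v_p = √[μ(2/r₁ − 1/a_t)] = 9474 m/s.
Δv₁ = v_p − v_c1 = 1913 m/s.
At r₂: circular v_c2 = √(μ/r₂) = 3956 m/s; transfer-apogee v_a = √[μ(2/r₂ − 1/a_t)] = 2594 m/s.
Δv₂ = v_c2 − v_a = 1362 m/s.
Total Δv = Δv₁ + Δv₂ = 3276 m/s = 3.276 km/s.

Δv_total ≈ 3.276 km/s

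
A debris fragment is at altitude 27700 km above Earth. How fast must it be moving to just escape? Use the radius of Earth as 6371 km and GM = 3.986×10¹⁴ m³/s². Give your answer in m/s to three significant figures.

v_esc ≈ 4840 m/s

r = 6371 + 27700 = 34071 km = 3.4071×10⁷ m.
Escape speed v_esc = √(2μ/r) = √(2 × 3.986×10¹⁴ / 3.407×10⁷) = √(2.340×10⁷) = 4837 m/s.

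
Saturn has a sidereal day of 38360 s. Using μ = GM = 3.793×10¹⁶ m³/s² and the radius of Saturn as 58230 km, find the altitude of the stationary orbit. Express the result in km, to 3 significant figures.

A synchronous orbit has period T, so by Kepler's third law a = (μT²/4π²)^(1/3).
μT²/4π² = 3.793×10¹⁶ × (3.836×10⁴)² / 39.48 = 1.414×10²⁴ m³.
a = 1.122×10⁸ m = 1.1223×10⁵ km.
Altitude h = a − R = 1.1223×10⁵ − 58230 = 54005 km.

h_sync ≈ 54000 km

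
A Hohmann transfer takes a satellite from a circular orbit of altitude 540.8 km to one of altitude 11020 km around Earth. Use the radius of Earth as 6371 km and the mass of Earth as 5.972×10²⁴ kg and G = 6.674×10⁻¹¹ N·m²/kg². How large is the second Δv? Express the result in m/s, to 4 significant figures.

μ = GM = 6.674×10⁻¹¹ × 5.972×10²⁴ = 3.986×10¹⁴ m³/s².
r₁ = 6371 + 540.8 = 6911.8 km = 6.9118×10⁶ m.
r₂ = 6371 + 11020 = 17391 km = 1.7391×10⁷ m.
Transfer ellipse a_t = (r₁ + r₂)/2 = 1.215×10⁷ m.
At r₁: circular v_c1 = √(μ/r₁) = 7594 m/s; transfer-perigee v_p = √[μ(2/r₁ − 1/a_t)] = 9085 m/s.
At r₂: circular v_c2 = √(μ/r₂) = 4787 m/s; transfer-apogee v_a = √[μ(2/r₂ − 1/a_t)] = 3611 m/s.
Δv₂ = v_c2 − v_a = 1177 m/s.

Δv ≈ 1177 m/s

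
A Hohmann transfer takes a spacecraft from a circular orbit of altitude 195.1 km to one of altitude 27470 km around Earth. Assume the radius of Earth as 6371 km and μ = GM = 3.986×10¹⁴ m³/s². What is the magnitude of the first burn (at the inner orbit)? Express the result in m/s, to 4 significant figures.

r₁ = 6371 + 195.1 = 6566.1 km = 6.5661×10⁶ m.
r₂ = 6371 + 27470 = 33841 km = 3.3841×10⁷ m.
Transfer ellipse a_t = (r₁ + r₂)/2 = 2.020×10⁷ m.
At r₁: circular v_c1 = √(μ/r₁) = 7791 m/s; transfer-perigee v_p = √[μ(2/r₁ − 1/a_t)] = 10080 m/s.
Δv₁ = v_p − v_c1 = 2292 m/s.

Δv ≈ 2292 m/s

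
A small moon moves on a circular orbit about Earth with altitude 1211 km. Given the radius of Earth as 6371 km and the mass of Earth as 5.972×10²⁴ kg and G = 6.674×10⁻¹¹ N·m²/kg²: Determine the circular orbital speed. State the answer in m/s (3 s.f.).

v ≈ 7250 m/s

μ = GM = 6.674×10⁻¹¹ × 5.972×10²⁴ = 3.986×10¹⁴ m³/s².
r = 6371 + 1211 = 7582.0 km = 7.5820×10⁶ m.
For a circular orbit v = √(μ/r) = √(3.986×10¹⁴ / 7.582×10⁶) = √(5.257×10⁷) = 7250 m/s.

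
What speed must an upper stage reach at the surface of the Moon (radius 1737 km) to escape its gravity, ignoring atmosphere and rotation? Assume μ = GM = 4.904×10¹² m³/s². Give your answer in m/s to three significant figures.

r = R = 1.737×10⁶ m.
Escape speed v_esc = √(2μ/r) = √(2 × 4.904×10¹² / 1.737×10⁶) = √(5.647×10⁶) = 2376 m/s.

v_esc ≈ 2380 m/s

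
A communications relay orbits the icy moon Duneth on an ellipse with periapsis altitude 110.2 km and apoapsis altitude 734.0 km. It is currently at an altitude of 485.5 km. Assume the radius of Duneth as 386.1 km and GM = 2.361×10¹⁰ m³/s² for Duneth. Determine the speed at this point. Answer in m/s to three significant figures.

r_p = 386.1 + 110.2 = 496.30 km = 4.9630×10⁵ m.
r_a = 386.1 + 734.0 = 1120.1 km = 1.1201×10⁶ m.
r = 386.1 + 485.5 = 871.60 km = 8.716×10⁵ m.
Semi-major axis a = (r_p + r_a)/2 = 808.20 km = 8.082×10⁵ m.
Vis-viva: v² = μ(2/r − 1/a) = 2.361×10¹⁰ × (2.295×10⁻⁶ − 1.237×10⁻⁶) = 2.496×10⁴ m²/s².
v = 158.0 m/s.

v ≈ 158 m/s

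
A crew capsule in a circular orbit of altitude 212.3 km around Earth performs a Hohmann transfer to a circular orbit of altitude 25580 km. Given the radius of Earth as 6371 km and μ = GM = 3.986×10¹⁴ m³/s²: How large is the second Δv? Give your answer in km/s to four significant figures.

Δv ≈ 1.467 km/s

r₁ = 6371 + 212.3 = 6583.3 km = 6.5833×10⁶ m.
r₂ = 6371 + 25580 = 31951 km = 3.1951×10⁷ m.
Transfer ellipse a_t = (r₁ + r₂)/2 = 1.927×10⁷ m.
At r₁: circular v_c1 = √(μ/r₁) = 7781 m/s; transfer-perigee v_p = √[μ(2/r₁ − 1/a_t)] = 10020 m/s.
At r₂: circular v_c2 = √(μ/r₂) = 3532 m/s; transfer-apogee v_a = √[μ(2/r₂ − 1/a_t)] = 2065 m/s.
Δv₂ = v_c2 − v_a = 1467 m/s.
= 1.467 km/s.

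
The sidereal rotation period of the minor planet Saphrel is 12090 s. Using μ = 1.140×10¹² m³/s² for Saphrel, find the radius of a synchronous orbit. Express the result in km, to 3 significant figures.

A synchronous orbit has period T, so by Kepler's third law a = (μT²/4π²)^(1/3).
μT²/4π² = 1.140×10¹² × (1.209×10⁴)² / 39.48 = 4.221×10¹⁸ m³.
a = 1.616×10⁶ m = 1616.1 km.

r_sync ≈ 1620 km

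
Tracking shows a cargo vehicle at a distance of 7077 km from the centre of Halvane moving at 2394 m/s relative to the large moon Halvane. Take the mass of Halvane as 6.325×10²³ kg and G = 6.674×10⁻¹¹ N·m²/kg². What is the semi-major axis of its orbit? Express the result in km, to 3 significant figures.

a ≈ 6810 km

μ = GM = 6.674×10⁻¹¹ × 6.325×10²³ = 4.221×10¹³ m³/s².
r = 7.077×10⁶ m.
Specific orbital energy ε = v²/2 − μ/r = (2394)²/2 − 4.221×10¹³/7.077×10⁶ = -3.099×10⁶ J/kg.
Since ε = −μ/(2a), a = −μ/(2ε) = 6.810×10⁶ m = 6810.3 km.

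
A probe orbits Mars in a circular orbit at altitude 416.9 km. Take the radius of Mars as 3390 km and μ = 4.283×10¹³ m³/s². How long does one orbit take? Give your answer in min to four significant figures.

T ≈ 118.9 min

r = 3390 + 416.9 = 3806.9 km = 3.8069×10⁶ m.
Kepler's third law: T = 2π√(r³/μ) = 2π√((3.807×10⁶)³ / 4.283×10¹³).
r³/μ = 1.288×10⁶ s², so T = 2π × 1.135×10³ = 7.131×10³ s.
Converting: 7.131×10³ s ÷ 60.00 = 118.9 min.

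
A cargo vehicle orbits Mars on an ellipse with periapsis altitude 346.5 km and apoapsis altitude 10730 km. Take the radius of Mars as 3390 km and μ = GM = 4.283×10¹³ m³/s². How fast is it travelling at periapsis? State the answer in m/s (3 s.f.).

r_p = 3390 + 346.5 = 3736.5 km = 3.7365×10⁶ m.
r_a = 3390 + 10730 = 14120 km = 1.4120×10⁷ m.
Semi-major axis a = (r_p + r_a)/2 = 8928.2 km = 8.928×10⁶ m.
Vis-viva: v² = μ(2/r − 1/a) = 4.283×10¹³ × (5.353×10⁻⁷ − 1.120×10⁻⁷) = 1.813×10⁷ m²/s².
v = 4258 m/s.

v ≈ 4260 m/s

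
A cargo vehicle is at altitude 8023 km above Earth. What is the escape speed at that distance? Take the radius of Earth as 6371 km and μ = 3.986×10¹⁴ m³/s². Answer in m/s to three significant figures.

v_esc ≈ 7440 m/s

r = 6371 + 8023 = 14394 km = 1.4394×10⁷ m.
Escape speed v_esc = √(2μ/r) = √(2 × 3.986×10¹⁴ / 1.439×10⁷) = √(5.538×10⁷) = 7442 m/s.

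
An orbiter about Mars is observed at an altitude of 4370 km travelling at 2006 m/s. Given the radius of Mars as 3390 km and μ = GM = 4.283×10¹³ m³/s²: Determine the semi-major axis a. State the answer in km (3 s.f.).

a ≈ 6110 km

r = 3390 + 4370 = 7760.0 km = 7.760×10⁶ m.
Vis-viva rearranged: 1/a = 2/r − v²/μ = 2.577×10⁻⁷ − 9.395×10⁻⁸ = 1.638×10⁻⁷ m⁻¹.
a = 6.106×10⁶ m = 6105.8 km.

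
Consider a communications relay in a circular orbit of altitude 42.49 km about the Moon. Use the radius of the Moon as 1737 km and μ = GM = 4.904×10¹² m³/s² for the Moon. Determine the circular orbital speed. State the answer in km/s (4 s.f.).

v ≈ 1.660 km/s

r = 1737 + 42.49 = 1779.5 km = 1.7795×10⁶ m.
For a circular orbit v = √(μ/r) = √(4.904×10¹² / 1.779×10⁶) = √(2.756×10⁶) = 1660 m/s.
That is 1.660 km/s.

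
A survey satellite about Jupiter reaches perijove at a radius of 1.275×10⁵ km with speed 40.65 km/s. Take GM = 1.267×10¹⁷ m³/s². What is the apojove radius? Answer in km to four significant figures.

r_p = 1.275×10⁸ m.
Specific energy ε = v²/2 − μ/r = -1.675×10⁸ J/kg, so a = −μ/(2ε) = 3.782×10⁸ m.
The apsides satisfy r_p + r_a = 2a, so the apojove radius is 2a − r_p = 6.289×10⁸ m = 6.2885×10⁵ km.

apojove radius ≈ 6.289×10⁵ km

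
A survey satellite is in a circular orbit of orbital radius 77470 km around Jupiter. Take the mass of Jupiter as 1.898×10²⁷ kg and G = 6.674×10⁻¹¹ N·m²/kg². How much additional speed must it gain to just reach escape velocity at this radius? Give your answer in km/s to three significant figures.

μ = GM = 6.674×10⁻¹¹ × 1.898×10²⁷ = 1.267×10¹⁷ m³/s².
r = 77470 km = 7.747×10⁷ m.
Circular speed v_c = √(μ/r) = 40440 m/s.
Escape speed v_esc = √(2μ/r) = √2 × v_c = 57190 m/s.
Δv = v_esc − v_c = 16750 m/s = 16.75 km/s.

Δv ≈ 16.7 km/s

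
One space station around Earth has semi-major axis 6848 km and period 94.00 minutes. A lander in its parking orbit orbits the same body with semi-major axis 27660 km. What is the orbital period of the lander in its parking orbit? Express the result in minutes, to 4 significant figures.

T₂ ≈ 763.1 minutes

Kepler's third law: T² ∝ a³, so T₂ = T₁ (a₂/a₁)^(3/2).
a₂/a₁ = 4.039, (a₂/a₁)^(3/2) = 8.118.
T₂ = 94.00 × 8.118 = 763.1 minutes.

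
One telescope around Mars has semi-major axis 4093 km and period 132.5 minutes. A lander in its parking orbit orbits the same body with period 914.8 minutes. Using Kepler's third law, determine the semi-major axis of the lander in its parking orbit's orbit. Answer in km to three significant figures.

Kepler's third law: a³ ∝ T², so a₂ = a₁ (T₂/T₁)^(2/3).
T₂/T₁ = 6.904, (T₂/T₁)^(2/3) = 3.626.
a₂ = 4093 × 3.626 = 14840 km.

a₂ ≈ 14800 km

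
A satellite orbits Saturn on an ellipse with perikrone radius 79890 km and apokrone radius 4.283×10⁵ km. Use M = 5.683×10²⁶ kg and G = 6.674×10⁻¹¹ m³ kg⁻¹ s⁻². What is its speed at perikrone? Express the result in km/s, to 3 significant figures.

μ = GM = 6.674×10⁻¹¹ × 5.683×10²⁶ = 3.793×10¹⁶ m³/s².
Semi-major axis a = (r_p + r_a)/2 = 2.5410×10⁵ km = 2.541×10⁸ m.
Vis-viva: v² = μ(2/r − 1/a) = 3.793×10¹⁶ × (2.503×10⁻⁸ − 3.936×10⁻⁹) = 8.002×10⁸ m²/s².
v = 28290 m/s = 28.29 km/s.

v ≈ 28.3 km/s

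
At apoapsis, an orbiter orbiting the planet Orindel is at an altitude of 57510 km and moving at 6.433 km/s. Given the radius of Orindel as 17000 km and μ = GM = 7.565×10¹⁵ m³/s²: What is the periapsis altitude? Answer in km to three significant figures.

periapsis altitude ≈ 2070 km

r_a = 17000 + 57510 = 74510 km = 7.451×10⁷ m.
Specific energy ε = v²/2 − μ/r = -8.084×10⁷ J/kg, so a = −μ/(2ε) = 4.679×10⁷ m.
The apsides satisfy r_p + r_a = 2a, so the periapsis radius is 2a − r_a = 1.907×10⁷ m = 19072 km.
Periapsis altitude = 19072 − 17000 = 2071.9 km.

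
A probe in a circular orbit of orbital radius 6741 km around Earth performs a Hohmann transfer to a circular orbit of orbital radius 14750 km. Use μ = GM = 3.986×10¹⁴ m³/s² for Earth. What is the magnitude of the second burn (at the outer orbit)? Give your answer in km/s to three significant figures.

r₁ = 6741 km = 6.741×10⁶ m.
r₂ = 14750 km = 1.475×10⁷ m.
Transfer ellipse a_t = (r₁ + r₂)/2 = 1.075×10⁷ m.
At r₁: circular v_c1 = √(μ/r₁) = 7690 m/s; transfer-perigee v_p = √[μ(2/r₁ − 1/a_t)] = 9009 m/s.
At r₂: circular v_c2 = √(μ/r₂) = 5198 m/s; transfer-apogee v_a = √[μ(2/r₂ − 1/a_t)] = 4117 m/s.
Δv₂ = v_c2 − v_a = 1081 m/s.
= 1.081 km/s.

Δv ≈ 1.08 km/s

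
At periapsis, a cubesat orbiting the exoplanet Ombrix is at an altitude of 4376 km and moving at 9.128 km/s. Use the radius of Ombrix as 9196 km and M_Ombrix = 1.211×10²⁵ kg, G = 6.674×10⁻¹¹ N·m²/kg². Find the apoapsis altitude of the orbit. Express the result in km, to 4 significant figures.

μ = GM = 6.674×10⁻¹¹ × 1.211×10²⁵ = 8.082×10¹⁴ m³/s².
r_p = 9196 + 4376 = 13572 km = 1.357×10⁷ m.
Specific energy ε = v²/2 − μ/r = -1.789×10⁷ J/kg, so a = −μ/(2ε) = 2.259×10⁷ m.
The apsides satisfy r_p + r_a = 2a, so the apoapsis radius is 2a − r_p = 3.160×10⁷ m = 31604 km.
Apoapsis altitude = 31604 − 9196 = 22408 km.

apoapsis altitude ≈ 22410 km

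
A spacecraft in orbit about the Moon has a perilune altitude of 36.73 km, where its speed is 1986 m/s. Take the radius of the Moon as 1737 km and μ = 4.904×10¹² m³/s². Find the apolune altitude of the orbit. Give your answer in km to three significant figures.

apolune altitude ≈ 2680 km

r_p = 1737 + 36.73 = 1773.7 km = 1.774×10⁶ m.
Specific energy ε = v²/2 − μ/r = -7.927×10⁵ J/kg, so a = −μ/(2ε) = 3.093×10⁶ m.
The apsides satisfy r_p + r_a = 2a, so the apolune radius is 2a − r_p = 4.413×10⁶ m = 4412.7 km.
Apolune altitude = 4412.7 − 1737 = 2675.7 km.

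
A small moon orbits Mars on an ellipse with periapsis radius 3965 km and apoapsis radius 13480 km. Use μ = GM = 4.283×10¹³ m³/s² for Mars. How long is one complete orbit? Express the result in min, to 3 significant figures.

Semi-major axis a = (r_p + r_a)/2 = (3965.0 + 13480)/2 = 8722.5 km = 8.722×10⁶ m.
By Kepler's third law T = 2π√(a³/μ) = 2π × 3.936×10³ = 2.473×10⁴ s.
= 412.2 min.

T ≈ 412 min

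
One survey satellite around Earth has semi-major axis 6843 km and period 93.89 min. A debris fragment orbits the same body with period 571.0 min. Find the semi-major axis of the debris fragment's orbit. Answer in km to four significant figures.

Kepler's third law: a³ ∝ T², so a₂ = a₁ (T₂/T₁)^(2/3).
T₂/T₁ = 6.082, (T₂/T₁)^(2/3) = 3.332.
a₂ = 6843 × 3.332 = 22800 km.

a₂ ≈ 22800 km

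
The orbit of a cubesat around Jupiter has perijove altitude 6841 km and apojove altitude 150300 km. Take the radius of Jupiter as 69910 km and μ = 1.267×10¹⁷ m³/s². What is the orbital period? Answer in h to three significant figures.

r_p = 69910 + 6841 = 76751 km = 7.6751×10⁷ m.
r_a = 69910 + 150300 = 220210 km = 2.2021×10⁸ m.
Semi-major axis a = (r_p + r_a)/2 = (76751 + 2.2021×10⁵)/2 = 1.4848×10⁵ km = 1.485×10⁸ m.
By Kepler's third law T = 2π√(a³/μ) = 2π × 5.083×10³ = 3.194×10⁴ s.
= 8.871 h.

T ≈ 8.87 h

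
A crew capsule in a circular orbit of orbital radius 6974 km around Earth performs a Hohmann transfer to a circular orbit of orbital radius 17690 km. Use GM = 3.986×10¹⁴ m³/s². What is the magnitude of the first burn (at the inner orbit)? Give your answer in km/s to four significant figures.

r₁ = 6974 km = 6.974×10⁶ m.
r₂ = 17690 km = 1.769×10⁷ m.
Transfer ellipse a_t = (r₁ + r₂)/2 = 1.233×10⁷ m.
At r₁: circular v_c1 = √(μ/r₁) = 7560 m/s; transfer-perigee v_p = √[μ(2/r₁ − 1/a_t)] = 9055 m/s.
Δv₁ = v_p − v_c1 = 1495 m/s.
= 1.495 km/s.

Δv ≈ 1.495 km/s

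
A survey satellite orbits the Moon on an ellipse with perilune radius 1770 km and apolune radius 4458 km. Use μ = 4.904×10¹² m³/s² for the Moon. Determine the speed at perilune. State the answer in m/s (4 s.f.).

Semi-major axis a = (r_p + r_a)/2 = 3114.0 km = 3.114×10⁶ m.
Vis-viva: v² = μ(2/r − 1/a) = 4.904×10¹² × (1.130×10⁻⁶ − 3.211×10⁻⁷) = 3.966×10⁶ m²/s².
v = 1992 m/s.

v ≈ 1992 m/s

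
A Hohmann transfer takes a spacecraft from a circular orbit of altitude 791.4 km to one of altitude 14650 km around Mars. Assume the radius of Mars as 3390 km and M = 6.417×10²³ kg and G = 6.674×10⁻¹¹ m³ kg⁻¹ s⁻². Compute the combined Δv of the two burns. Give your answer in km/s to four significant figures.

Δv_total ≈ 1.473 km/s

μ = GM = 6.674×10⁻¹¹ × 6.417×10²³ = 4.283×10¹³ m³/s².
r₁ = 3390 + 791.4 = 4181.4 km = 4.1814×10⁶ m.
r₂ = 3390 + 14650 = 18040 km = 1.8040×10⁷ m.
Transfer ellipse a_t = (r₁ + r₂)/2 = 1.111×10⁷ m.
At r₁: circular v_c1 = √(μ/r₁) = 3200 m/s; transfer-periapsis v_p = √[μ(2/r₁ − 1/a_t)] = 4078 m/s.
Δv₁ = v_p − v_c1 = 877.6 m/s.
At r₂: circular v_c2 = √(μ/r₂) = 1541 m/s; transfer-apoapsis v_a = √[μ(2/r₂ − 1/a_t)] = 945.2 m/s.
Δv₂ = v_c2 − v_a = 595.6 m/s.
Total Δv = Δv₁ + Δv₂ = 1473 m/s = 1.473 km/s.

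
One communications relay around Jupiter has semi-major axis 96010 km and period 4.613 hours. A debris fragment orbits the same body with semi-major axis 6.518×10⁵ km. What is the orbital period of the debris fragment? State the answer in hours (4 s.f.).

T₂ ≈ 81.60 hours

Kepler's third law: T² ∝ a³, so T₂ = T₁ (a₂/a₁)^(3/2).
a₂/a₁ = 6.789, (a₂/a₁)^(3/2) = 17.69.
T₂ = 4.613 × 17.69 = 81.60 hours.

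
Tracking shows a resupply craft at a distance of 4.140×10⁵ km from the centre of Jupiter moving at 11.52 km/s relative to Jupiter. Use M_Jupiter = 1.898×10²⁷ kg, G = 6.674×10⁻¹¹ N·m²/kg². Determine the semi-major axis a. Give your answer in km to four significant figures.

a ≈ 2.643×10⁵ km

μ = GM = 6.674×10⁻¹¹ × 1.898×10²⁷ = 1.267×10¹⁷ m³/s².
r = 4.140×10⁸ m.
Vis-viva rearranged: 1/a = 2/r − v²/μ = 4.831×10⁻⁹ − 1.048×10⁻⁹ = 3.783×10⁻⁹ m⁻¹.
a = 2.643×10⁸ m = 2.6432×10⁵ km.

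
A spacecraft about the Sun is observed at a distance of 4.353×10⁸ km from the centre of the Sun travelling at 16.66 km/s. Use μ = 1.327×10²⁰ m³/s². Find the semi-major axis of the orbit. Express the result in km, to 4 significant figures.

r = 4.353×10¹¹ m.
Specific orbital energy ε = v²/2 − μ/r = (16660)²/2 − 1.327×10²⁰/4.353×10¹¹ = -1.661×10⁸ J/kg.
Since ε = −μ/(2a), a = −μ/(2ε) = 3.995×10¹¹ m = 3.9953×10⁸ km.

a ≈ 3.995×10⁸ km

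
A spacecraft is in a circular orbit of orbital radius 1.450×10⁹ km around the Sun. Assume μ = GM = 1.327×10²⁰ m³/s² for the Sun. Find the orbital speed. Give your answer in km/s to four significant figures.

v ≈ 9.566 km/s

r = 1.450×10⁹ km = 1.450×10¹² m.
For a circular orbit v = √(μ/r) = √(1.327×10²⁰ / 1.450×10¹²) = √(9.152×10⁷) = 9566 m/s.
That is 9.566 km/s.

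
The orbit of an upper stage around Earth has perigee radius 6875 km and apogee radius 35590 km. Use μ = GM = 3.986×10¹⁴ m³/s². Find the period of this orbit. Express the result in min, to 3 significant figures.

Semi-major axis a = (r_p + r_a)/2 = (6875.0 + 35590)/2 = 21232 km = 2.123×10⁷ m.
By Kepler's third law T = 2π√(a³/μ) = 2π × 4.900×10³ = 3.079×10⁴ s.
= 513.2 min.

T ≈ 513 min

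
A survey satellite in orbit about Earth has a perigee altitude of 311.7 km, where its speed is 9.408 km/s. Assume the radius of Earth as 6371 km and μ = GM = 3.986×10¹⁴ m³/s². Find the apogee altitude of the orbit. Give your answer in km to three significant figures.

apogee altitude ≈ 12800 km

r_p = 6371 + 311.7 = 6682.7 km = 6.683×10⁶ m.
Specific energy ε = v²/2 − μ/r = -1.539×10⁷ J/kg, so a = −μ/(2ε) = 1.295×10⁷ m.
The apsides satisfy r_p + r_a = 2a, so the apogee radius is 2a − r_p = 1.922×10⁷ m = 19215 km.
Apogee altitude = 19215 − 6371 = 12844 km.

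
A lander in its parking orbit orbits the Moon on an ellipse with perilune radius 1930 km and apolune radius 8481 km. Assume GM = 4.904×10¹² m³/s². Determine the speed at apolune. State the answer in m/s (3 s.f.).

v ≈ 463 m/s

Semi-major axis a = (r_p + r_a)/2 = 5205.5 km = 5.206×10⁶ m.
Vis-viva: v² = μ(2/r − 1/a) = 4.904×10¹² × (2.358×10⁻⁷ − 1.921×10⁻⁷) = 2.144×10⁵ m²/s².
v = 463.0 m/s.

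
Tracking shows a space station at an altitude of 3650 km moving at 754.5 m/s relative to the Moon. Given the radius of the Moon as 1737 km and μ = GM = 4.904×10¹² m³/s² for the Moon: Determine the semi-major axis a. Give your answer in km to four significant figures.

r = 1737 + 3650 = 5387.0 km = 5.387×10⁶ m.
Vis-viva rearranged: 1/a = 2/r − v²/μ = 3.713×10⁻⁷ − 1.161×10⁻⁷ = 2.552×10⁻⁷ m⁻¹.
a = 3.919×10⁶ m = 3918.8 km.

a ≈ 3919 km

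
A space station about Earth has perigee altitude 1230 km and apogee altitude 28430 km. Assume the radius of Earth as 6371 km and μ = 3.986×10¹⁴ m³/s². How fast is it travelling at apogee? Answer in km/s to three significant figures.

v ≈ 2.03 km/s

r_p = 6371 + 1230 = 7601.0 km = 7.6010×10⁶ m.
r_a = 6371 + 28430 = 34801 km = 3.4801×10⁷ m.
Semi-major axis a = (r_p + r_a)/2 = 21201 km = 2.120×10⁷ m.
Vis-viva: v² = μ(2/r − 1/a) = 3.986×10¹⁴ × (5.747×10⁻⁸ − 4.717×10⁻⁸) = 4.106×10⁶ m²/s².
v = 2026 m/s = 2.026 km/s.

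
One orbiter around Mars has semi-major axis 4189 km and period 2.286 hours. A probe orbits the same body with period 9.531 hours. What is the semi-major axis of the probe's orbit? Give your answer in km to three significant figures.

Kepler's third law: a³ ∝ T², so a₂ = a₁ (T₂/T₁)^(2/3).
T₂/T₁ = 4.169, (T₂/T₁)^(2/3) = 2.590.
a₂ = 4189 × 2.590 = 10850 km.

a₂ ≈ 10900 km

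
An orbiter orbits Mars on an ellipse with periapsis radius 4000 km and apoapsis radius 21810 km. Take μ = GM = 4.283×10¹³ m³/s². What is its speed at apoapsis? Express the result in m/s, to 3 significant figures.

v ≈ 780 m/s

Semi-major axis a = (r_p + r_a)/2 = 12905 km = 1.290×10⁷ m.
Vis-viva: v² = μ(2/r − 1/a) = 4.283×10¹³ × (9.170×10⁻⁸ − 7.749×10⁻⁸) = 6.087×10⁵ m²/s².
v = 780.2 m/s.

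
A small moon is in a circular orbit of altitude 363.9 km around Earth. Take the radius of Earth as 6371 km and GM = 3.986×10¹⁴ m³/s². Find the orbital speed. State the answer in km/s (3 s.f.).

r = 6371 + 363.9 = 6734.9 km = 6.7349×10⁶ m.
For a circular orbit v = √(μ/r) = √(3.986×10¹⁴ / 6.735×10⁶) = √(5.918×10⁷) = 7693 m/s.
That is 7.693 km/s.

v ≈ 7.69 km/s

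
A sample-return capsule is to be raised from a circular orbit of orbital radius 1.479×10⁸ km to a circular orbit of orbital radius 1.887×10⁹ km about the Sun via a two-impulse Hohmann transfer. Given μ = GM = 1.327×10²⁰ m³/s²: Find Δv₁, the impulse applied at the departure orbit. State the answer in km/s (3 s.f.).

r₁ = 1.479×10⁸ km = 1.479×10¹¹ m.
r₂ = 1.887×10⁹ km = 1.887×10¹² m.
Transfer ellipse a_t = (r₁ + r₂)/2 = 1.017×10¹² m.
At r₁: circular v_c1 = √(μ/r₁) = 29950 m/s; transfer-perihelion v_p = √[μ(2/r₁ − 1/a_t)] = 40790 m/s.
Δv₁ = v_p − v_c1 = 10840 m/s.
= 10.84 km/s.

Δv ≈ 10.8 km/s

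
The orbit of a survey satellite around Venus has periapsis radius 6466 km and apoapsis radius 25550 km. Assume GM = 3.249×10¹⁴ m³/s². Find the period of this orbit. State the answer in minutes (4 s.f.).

T ≈ 372.1 minutes

Semi-major axis a = (r_p + r_a)/2 = (6466.0 + 25550)/2 = 16008 km = 1.601×10⁷ m.
By Kepler's third law T = 2π√(a³/μ) = 2π × 3.553×10³ = 2.233×10⁴ s.
= 372.1 minutes.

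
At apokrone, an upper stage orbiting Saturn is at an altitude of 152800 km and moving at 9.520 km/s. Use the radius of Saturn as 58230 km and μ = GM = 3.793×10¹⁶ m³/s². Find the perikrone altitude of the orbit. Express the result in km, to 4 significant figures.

r_a = 58230 + 152800 = 2.1103×10⁵ km = 2.110×10⁸ m.
Specific energy ε = v²/2 − μ/r = -1.344×10⁸ J/kg, so a = −μ/(2ε) = 1.411×10⁸ m.
The apsides satisfy r_p + r_a = 2a, so the perikrone radius is 2a − r_a = 7.114×10⁷ m = 71140 km.
Perikrone altitude = 71140 − 58230 = 12910 km.

perikrone altitude ≈ 12910 km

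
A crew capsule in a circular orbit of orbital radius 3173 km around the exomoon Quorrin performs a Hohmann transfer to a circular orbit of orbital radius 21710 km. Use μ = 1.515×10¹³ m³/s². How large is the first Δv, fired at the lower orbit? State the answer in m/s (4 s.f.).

r₁ = 3173 km = 3.173×10⁶ m.
r₂ = 21710 km = 2.171×10⁷ m.
Transfer ellipse a_t = (r₁ + r₂)/2 = 1.244×10⁷ m.
At r₁: circular v_c1 = √(μ/r₁) = 2185 m/s; transfer-periapsis v_p = √[μ(2/r₁ − 1/a_t)] = 2886 m/s.
Δv₁ = v_p − v_c1 = 701.4 m/s.

Δv ≈ 701.4 m/s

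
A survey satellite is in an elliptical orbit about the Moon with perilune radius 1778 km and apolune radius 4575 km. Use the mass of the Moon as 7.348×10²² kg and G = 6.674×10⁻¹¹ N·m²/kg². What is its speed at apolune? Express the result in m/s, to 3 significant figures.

v ≈ 775 m/s

μ = GM = 6.674×10⁻¹¹ × 7.348×10²² = 4.904×10¹² m³/s².
Semi-major axis a = (r_p + r_a)/2 = 3176.5 km = 3.176×10⁶ m.
Vis-viva: v² = μ(2/r − 1/a) = 4.904×10¹² × (4.372×10⁻⁷ − 3.148×10⁻⁷) = 6.000×10⁵ m²/s².
v = 774.6 m/s.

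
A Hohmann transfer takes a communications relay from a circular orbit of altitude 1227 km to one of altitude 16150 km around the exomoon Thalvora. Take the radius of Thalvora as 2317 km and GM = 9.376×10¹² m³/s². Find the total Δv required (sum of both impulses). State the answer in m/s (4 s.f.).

Δv_total ≈ 788.6 m/s

r₁ = 2317 + 1227 = 3544.0 km = 3.5440×10⁶ m.
r₂ = 2317 + 16150 = 18467 km = 1.8467×10⁷ m.
Transfer ellipse a_t = (r₁ + r₂)/2 = 1.101×10⁷ m.
At r₁: circular v_c1 = √(μ/r₁) = 1627 m/s; transfer-periapsis v_p = √[μ(2/r₁ − 1/a_t)] = 2107 m/s.
Δv₁ = v_p − v_c1 = 480.4 m/s.
At r₂: circular v_c2 = √(μ/r₂) = 712.5 m/s; transfer-apoapsis v_a = √[μ(2/r₂ − 1/a_t)] = 404.3 m/s.
Δv₂ = v_c2 − v_a = 308.2 m/s.
Total Δv = Δv₁ + Δv₂ = 788.6 m/s.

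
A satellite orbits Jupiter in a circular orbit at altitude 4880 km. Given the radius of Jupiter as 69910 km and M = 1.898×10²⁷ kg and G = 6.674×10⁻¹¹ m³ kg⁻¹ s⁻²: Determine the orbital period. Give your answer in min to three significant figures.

μ = GM = 6.674×10⁻¹¹ × 1.898×10²⁷ = 1.267×10¹⁷ m³/s².
r = 69910 + 4880 = 74790 km = 7.4790×10⁷ m.
Kepler's third law: T = 2π√(r³/μ) = 2π√((7.479×10⁷)³ / 1.267×10¹⁷).
r³/μ = 3.303×10⁶ s², so T = 2π × 1.817×10³ = 1.142×10⁴ s.
Converting: 1.142×10⁴ s ÷ 60.00 = 190.3 min.

T ≈ 190 min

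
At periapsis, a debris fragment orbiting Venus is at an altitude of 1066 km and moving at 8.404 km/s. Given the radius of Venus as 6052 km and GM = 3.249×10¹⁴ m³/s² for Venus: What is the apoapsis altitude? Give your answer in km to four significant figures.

r_p = 6052 + 1066 = 7118.0 km = 7.118×10⁶ m.
Specific energy ε = v²/2 − μ/r = -1.033×10⁷ J/kg, so a = −μ/(2ε) = 1.572×10⁷ m.
The apsides satisfy r_p + r_a = 2a, so the apoapsis radius is 2a − r_p = 2.433×10⁷ m = 24330 km.
Apoapsis altitude = 24330 − 6052 = 18278 km.

apoapsis altitude ≈ 18280 km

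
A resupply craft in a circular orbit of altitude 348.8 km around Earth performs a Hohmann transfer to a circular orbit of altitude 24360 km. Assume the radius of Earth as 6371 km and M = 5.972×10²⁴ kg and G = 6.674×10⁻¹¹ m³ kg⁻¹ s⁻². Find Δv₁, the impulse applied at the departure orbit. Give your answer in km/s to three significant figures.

Δv ≈ 2.16 km/s

μ = GM = 6.674×10⁻¹¹ × 5.972×10²⁴ = 3.986×10¹⁴ m³/s².
r₁ = 6371 + 348.8 = 6719.8 km = 6.7198×10⁶ m.
r₂ = 6371 + 24360 = 30731 km = 3.0731×10⁷ m.
Transfer ellipse a_t = (r₁ + r₂)/2 = 1.873×10⁷ m.
At r₁: circular v_c1 = √(μ/r₁) = 7701 m/s; transfer-perigee v_p = √[μ(2/r₁ − 1/a_t)] = 9866 m/s.
Δv₁ = v_p − v_c1 = 2165 m/s.
= 2.165 km/s.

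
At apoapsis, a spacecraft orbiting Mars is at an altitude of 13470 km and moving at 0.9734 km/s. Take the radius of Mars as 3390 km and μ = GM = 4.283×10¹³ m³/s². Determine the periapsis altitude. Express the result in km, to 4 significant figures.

r_a = 3390 + 13470 = 16860 km = 1.686×10⁷ m.
Specific energy ε = v²/2 − μ/r = -2.067×10⁶ J/kg, so a = −μ/(2ε) = 1.036×10⁷ m.
The apsides satisfy r_p + r_a = 2a, so the periapsis radius is 2a − r_a = 3.865×10⁶ m = 3865.1 km.
Periapsis altitude = 3865.1 − 3390 = 475.08 km.

periapsis altitude ≈ 475.1 km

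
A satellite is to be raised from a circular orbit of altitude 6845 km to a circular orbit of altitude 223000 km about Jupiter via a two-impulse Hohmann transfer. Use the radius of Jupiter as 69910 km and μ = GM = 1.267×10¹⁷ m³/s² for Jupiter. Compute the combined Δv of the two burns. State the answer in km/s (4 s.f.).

Δv_total ≈ 17.91 km/s

r₁ = 69910 + 6845 = 76755 km = 7.6755×10⁷ m.
r₂ = 69910 + 223000 = 292910 km = 2.9291×10⁸ m.
Transfer ellipse a_t = (r₁ + r₂)/2 = 1.848×10⁸ m.
At r₁: circular v_c1 = √(μ/r₁) = 40630 m/s; transfer-perijove v_p = √[μ(2/r₁ − 1/a_t)] = 51150 m/s.
Δv₁ = v_p − v_c1 = 10520 m/s.
At r₂: circular v_c2 = √(μ/r₂) = 20800 m/s; transfer-apojove v_a = √[μ(2/r₂ − 1/a_t)] = 13400 m/s.
Δv₂ = v_c2 − v_a = 7395 m/s.
Total Δv = Δv₁ + Δv₂ = 17910 m/s = 17.91 km/s.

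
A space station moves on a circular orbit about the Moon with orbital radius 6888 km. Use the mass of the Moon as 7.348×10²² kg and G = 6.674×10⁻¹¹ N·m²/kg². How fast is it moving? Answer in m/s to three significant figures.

μ = GM = 6.674×10⁻¹¹ × 7.348×10²² = 4.904×10¹² m³/s².
r = 6888 km = 6.888×10⁶ m.
For a circular orbit v = √(μ/r) = √(4.904×10¹² / 6.888×10⁶) = √(7.120×10⁵) = 843.8 m/s.

v ≈ 844 m/s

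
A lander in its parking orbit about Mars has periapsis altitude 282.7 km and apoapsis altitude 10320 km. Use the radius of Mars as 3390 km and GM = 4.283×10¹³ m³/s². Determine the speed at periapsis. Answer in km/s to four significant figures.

v ≈ 4.289 km/s

r_p = 3390 + 282.7 = 3672.7 km = 3.6727×10⁶ m.
r_a = 3390 + 10320 = 13710 km = 1.3710×10⁷ m.
Semi-major axis a = (r_p + r_a)/2 = 8691.4 km = 8.691×10⁶ m.
Vis-viva: v² = μ(2/r − 1/a) = 4.283×10¹³ × (5.446×10⁻⁷ − 1.151×10⁻⁷) = 1.840×10⁷ m²/s².
v = 4289 m/s = 4.289 km/s.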